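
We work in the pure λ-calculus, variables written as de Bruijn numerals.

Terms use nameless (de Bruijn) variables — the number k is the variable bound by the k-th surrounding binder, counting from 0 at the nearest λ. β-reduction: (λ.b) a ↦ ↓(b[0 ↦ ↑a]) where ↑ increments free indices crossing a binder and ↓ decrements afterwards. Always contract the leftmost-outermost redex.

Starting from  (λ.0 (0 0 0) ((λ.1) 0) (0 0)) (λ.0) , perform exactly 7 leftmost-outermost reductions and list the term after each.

Answer: after 7 steps: (λ.0) (λ.0)

Working:
  start: (λ.0 (0 0 0) ((λ.1) 0) (0 0)) (λ.0)
  step 1: (λ.0) ((λ.0) (λ.0) (λ.0)) ((λ.λ.0) (λ.0)) ((λ.0) (λ.0))
  step 2: (λ.0) (λ.0) (λ.0) ((λ.λ.0) (λ.0)) ((λ.0) (λ.0))
  step 3: (λ.0) (λ.0) ((λ.λ.0) (λ.0)) ((λ.0) (λ.0))
  step 4: (λ.0) ((λ.λ.0) (λ.0)) ((λ.0) (λ.0))
  step 5: (λ.λ.0) (λ.0) ((λ.0) (λ.0))
  step 6: (λ.0) ((λ.0) (λ.0))
  step 7: (λ.0) (λ.0)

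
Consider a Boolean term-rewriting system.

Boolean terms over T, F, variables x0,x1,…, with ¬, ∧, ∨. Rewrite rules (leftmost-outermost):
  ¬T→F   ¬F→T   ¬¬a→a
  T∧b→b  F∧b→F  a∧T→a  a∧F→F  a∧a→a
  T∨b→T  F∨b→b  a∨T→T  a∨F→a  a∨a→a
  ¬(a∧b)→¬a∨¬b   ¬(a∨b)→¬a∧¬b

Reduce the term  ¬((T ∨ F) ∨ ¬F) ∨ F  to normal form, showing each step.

  start: ¬((T ∨ F) ∨ ¬F) ∨ F
  →1  ¬((T ∨ F) ∨ ¬F)
  →2  ¬(T ∨ F) ∧ ¬¬F
  →3  (¬T ∧ ¬F) ∧ ¬¬F
  →4  (F ∧ ¬F) ∧ ¬¬F
  →5  F ∧ ¬¬F
  →6  F

Answer: normal form = F  (in 6 steps)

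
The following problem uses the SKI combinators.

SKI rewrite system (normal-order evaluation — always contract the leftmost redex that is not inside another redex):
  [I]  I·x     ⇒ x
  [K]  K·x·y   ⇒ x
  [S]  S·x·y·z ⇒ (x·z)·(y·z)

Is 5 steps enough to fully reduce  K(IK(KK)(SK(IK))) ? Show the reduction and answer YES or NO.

  start: K(IK(KK)(SK(IK)))
  step 1: K(K(KK)(SK(IK)))
  step 2: K(KK)

Answer: YES — reaches normal form K(KK) in 2 ≤ 5 steps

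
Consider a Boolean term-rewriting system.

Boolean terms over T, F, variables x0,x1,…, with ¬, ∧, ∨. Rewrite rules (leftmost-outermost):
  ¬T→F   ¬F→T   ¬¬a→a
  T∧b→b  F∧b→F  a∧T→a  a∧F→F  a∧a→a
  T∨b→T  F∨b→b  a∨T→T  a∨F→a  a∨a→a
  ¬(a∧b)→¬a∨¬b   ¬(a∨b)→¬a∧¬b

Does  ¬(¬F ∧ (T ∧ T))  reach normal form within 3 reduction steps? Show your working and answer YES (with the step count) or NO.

Answer: NO — after 3 steps the term is ¬(T ∧ T), not yet normal

Reduction:
  start: ¬(¬F ∧ (T ∧ T))
  [1] ¬¬F ∨ ¬(T ∧ T)
  [2] F ∨ ¬(T ∧ T)
  [3] ¬(T ∧ T)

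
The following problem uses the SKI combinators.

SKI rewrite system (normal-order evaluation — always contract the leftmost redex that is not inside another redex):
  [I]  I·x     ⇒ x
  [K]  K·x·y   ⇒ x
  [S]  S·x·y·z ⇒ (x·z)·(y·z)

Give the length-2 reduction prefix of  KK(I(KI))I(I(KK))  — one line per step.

  start: KK(I(KI))I(I(KK))
  step 1: KI(I(KK))
  step 2: I

Answer: after 2 steps: I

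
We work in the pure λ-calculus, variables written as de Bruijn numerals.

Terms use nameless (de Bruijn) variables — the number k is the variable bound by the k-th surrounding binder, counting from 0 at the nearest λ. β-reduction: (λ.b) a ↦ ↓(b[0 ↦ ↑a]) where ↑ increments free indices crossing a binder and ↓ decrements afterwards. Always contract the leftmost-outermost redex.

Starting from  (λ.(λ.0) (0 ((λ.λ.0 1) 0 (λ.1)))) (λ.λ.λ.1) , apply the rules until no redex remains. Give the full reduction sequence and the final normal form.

  start: (λ.(λ.0) (0 ((λ.λ.0 1) 0 (λ.1)))) (λ.λ.λ.1)
  [1] (λ.0) ((λ.λ.λ.1) ((λ.λ.0 1) (λ.λ.λ.1) (λ.λ.λ.λ.1)))
  [2] (λ.λ.λ.1) ((λ.λ.0 1) (λ.λ.λ.1) (λ.λ.λ.λ.1))
  [3] λ.λ.1

Answer: normal form = λ.λ.1  (in 3 steps)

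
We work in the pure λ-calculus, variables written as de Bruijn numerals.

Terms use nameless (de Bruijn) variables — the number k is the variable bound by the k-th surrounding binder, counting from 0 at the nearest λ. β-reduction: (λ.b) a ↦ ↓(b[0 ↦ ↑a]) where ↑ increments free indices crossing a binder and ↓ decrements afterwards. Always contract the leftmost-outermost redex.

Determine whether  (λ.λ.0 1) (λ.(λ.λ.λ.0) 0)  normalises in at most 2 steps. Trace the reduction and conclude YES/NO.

Answer: YES — reaches normal form λ.0 (λ.λ.λ.0) in 2 ≤ 2 steps

Derivation:
  start: (λ.λ.0 1) (λ.(λ.λ.λ.0) 0)
  step 1: λ.0 (λ.(λ.λ.λ.0) 0)
  step 2: λ.0 (λ.λ.λ.0)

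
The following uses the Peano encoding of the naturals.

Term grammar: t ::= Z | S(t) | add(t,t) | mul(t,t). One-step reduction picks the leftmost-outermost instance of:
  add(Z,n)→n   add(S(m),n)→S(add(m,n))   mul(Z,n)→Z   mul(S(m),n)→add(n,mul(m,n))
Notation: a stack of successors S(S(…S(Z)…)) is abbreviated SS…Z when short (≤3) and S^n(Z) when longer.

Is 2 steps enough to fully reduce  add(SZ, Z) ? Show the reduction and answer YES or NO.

Answer: YES — reaches normal form SZ in 2 ≤ 2 steps

Working:
  start: add(SZ, Z)
  →1  S(add(Z, Z))
  →2  SZ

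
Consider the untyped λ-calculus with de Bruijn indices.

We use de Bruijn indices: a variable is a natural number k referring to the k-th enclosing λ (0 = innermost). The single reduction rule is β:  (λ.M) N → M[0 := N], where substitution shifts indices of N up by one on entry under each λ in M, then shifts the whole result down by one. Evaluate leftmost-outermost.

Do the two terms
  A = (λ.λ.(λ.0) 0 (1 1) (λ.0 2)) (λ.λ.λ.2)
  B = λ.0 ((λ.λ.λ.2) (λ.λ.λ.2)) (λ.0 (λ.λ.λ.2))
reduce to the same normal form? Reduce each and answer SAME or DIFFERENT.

Answer: SAME — A ⇓ λ.0 (λ.λ.λ.λ.λ.2) (λ.0 (λ.λ.λ.2)), B ⇓ λ.0 (λ.λ.λ.λ.λ.2) (λ.0 (λ.λ.λ.2))

Derivation:
Term A:
  start: (λ.λ.(λ.0) 0 (1 1) (λ.0 2)) (λ.λ.λ.2)
  step 1: λ.(λ.0) 0 ((λ.λ.λ.2) (λ.λ.λ.2)) (λ.0 (λ.λ.λ.2))
  step 2: λ.0 ((λ.λ.λ.2) (λ.λ.λ.2)) (λ.0 (λ.λ.λ.2))
  step 3: λ.0 (λ.λ.λ.λ.λ.2) (λ.0 (λ.λ.λ.2))

Term B:
  start: λ.0 ((λ.λ.λ.2) (λ.λ.λ.2)) (λ.0 (λ.λ.λ.2))
  step 1: λ.0 (λ.λ.λ.λ.λ.2) (λ.0 (λ.λ.λ.2))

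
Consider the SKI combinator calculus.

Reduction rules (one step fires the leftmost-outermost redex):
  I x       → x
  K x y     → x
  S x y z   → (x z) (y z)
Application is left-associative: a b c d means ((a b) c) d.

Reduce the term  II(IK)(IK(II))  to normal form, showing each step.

  start: II(IK)(IK(II))
  [1] I(IK)(IK(II))
  [2] IK(IK(II))
  [3] K(IK(II))
  [4] K(K(II))
  [5] K(KI)

Answer: normal form = K(KI)  (in 5 steps)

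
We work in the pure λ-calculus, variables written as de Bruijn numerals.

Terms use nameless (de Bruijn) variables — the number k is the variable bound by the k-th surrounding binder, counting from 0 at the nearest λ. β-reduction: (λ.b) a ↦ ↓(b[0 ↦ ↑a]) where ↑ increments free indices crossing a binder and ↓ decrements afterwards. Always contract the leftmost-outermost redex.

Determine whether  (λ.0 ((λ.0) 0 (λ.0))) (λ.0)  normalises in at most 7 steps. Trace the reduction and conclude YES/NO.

Answer: YES — reaches normal form λ.0 in 4 ≤ 7 steps

Working:
  start: (λ.0 ((λ.0) 0 (λ.0))) (λ.0)
  [1] (λ.0) ((λ.0) (λ.0) (λ.0))
  [2] (λ.0) (λ.0) (λ.0)
  [3] (λ.0) (λ.0)
  [4] λ.0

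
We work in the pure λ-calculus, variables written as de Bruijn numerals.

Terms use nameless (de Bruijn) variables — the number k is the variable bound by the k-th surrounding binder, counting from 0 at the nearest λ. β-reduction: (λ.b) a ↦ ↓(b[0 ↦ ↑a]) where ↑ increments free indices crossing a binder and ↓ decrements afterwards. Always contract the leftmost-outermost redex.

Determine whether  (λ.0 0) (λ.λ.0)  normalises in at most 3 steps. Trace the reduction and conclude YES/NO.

  start: (λ.0 0) (λ.λ.0)
  [1] (λ.λ.0) (λ.λ.0)
  [2] λ.0

Answer: YES — reaches normal form λ.0 in 2 ≤ 3 steps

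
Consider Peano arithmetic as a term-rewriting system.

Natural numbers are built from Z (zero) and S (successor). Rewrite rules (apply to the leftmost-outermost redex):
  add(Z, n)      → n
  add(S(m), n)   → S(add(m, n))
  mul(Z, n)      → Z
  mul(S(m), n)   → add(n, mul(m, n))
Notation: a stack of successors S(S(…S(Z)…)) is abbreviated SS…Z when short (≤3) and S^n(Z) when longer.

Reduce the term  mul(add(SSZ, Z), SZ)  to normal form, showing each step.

Answer: normal form = SSZ  (in 10 steps)

Working:
  start: mul(add(SSZ, Z), SZ)
  →1  mul(S(add(SZ, Z)), SZ)
  →2  add(SZ, mul(add(SZ, Z), SZ))
  →3  S(add(Z, mul(add(SZ, Z), SZ)))
  →4  S(mul(add(SZ, Z), SZ))
  →5  S(mul(S(add(Z, Z)), SZ))
  →6  S(add(SZ, mul(add(Z, Z), SZ)))
  →7  S(S(add(Z, mul(add(Z, Z), SZ))))
  →8  S(S(mul(add(Z, Z), SZ)))
  →9  S(S(mul(Z, SZ)))
  →10  SSZ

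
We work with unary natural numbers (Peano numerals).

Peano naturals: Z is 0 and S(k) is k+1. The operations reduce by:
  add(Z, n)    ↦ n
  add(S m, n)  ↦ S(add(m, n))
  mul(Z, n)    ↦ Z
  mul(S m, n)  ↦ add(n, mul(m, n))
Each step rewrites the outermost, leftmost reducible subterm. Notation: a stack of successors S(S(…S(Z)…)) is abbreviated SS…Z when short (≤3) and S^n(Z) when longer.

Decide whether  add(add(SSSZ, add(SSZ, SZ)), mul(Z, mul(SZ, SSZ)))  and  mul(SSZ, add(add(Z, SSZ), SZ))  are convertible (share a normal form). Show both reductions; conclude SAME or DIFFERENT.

Term A:
  start: add(add(SSSZ, add(SSZ, SZ)), mul(Z, mul(SZ, SSZ)))
  →1  add(S(add(SSZ, add(SSZ, SZ))), mul(Z, mul(SZ, SSZ)))
  →2  S(add(add(SSZ, add(SSZ, SZ)), mul(Z, mul(SZ, SSZ))))
  →3  S(add(S(add(SZ, add(SSZ, SZ))), mul(Z, mul(SZ, SSZ))))
  →4  S(S(add(add(SZ, add(SSZ, SZ)), mul(Z, mul(SZ, SSZ)))))
  →5  S(S(add(S(add(Z, add(SSZ, SZ))), mul(Z, mul(SZ, SSZ)))))
  →6  S(S(S(add(add(Z, add(SSZ, SZ)), mul(Z, mul(SZ, SSZ))))))
  →7  S(S(S(add(add(SSZ, SZ), mul(Z, mul(SZ, SSZ))))))
  →8  S(S(S(add(S(add(SZ, SZ)), mul(Z, mul(SZ, SSZ))))))
  →9  S(S(S(S(add(add(SZ, SZ), mul(Z, mul(SZ, SSZ)))))))
  →10  S(S(S(S(add(S(add(Z, SZ)), mul(Z, mul(SZ, SSZ)))))))
  →11  S(S(S(S(S(add(add(Z, SZ), mul(Z, mul(SZ, SSZ))))))))
  →12  S(S(S(S(S(add(SZ, mul(Z, mul(SZ, SSZ))))))))
  →13  S(S(S(S(S(S(add(Z, mul(Z, mul(SZ, SSZ)))))))))
  →14  S(S(S(S(S(S(mul(Z, mul(SZ, SSZ))))))))
  →15  S^6(Z)

Term B:
  start: mul(SSZ, add(add(Z, SSZ), SZ))
  →1  add(add(add(Z, SSZ), SZ), mul(SZ, add(add(Z, SSZ), SZ)))
  →2  add(add(SSZ, SZ), mul(SZ, add(add(Z, SSZ), SZ)))
  →3  add(S(add(SZ, SZ)), mul(SZ, add(add(Z, SSZ), SZ)))
  →4  S(add(add(SZ, SZ), mul(SZ, add(add(Z, SSZ), SZ))))
  →5  S(add(S(add(Z, SZ)), mul(SZ, add(add(Z, SSZ), SZ))))
  →6  S(S(add(add(Z, SZ), mul(SZ, add(add(Z, SSZ), SZ)))))
  →7  S(S(add(SZ, mul(SZ, add(add(Z, SSZ), SZ)))))
  →8  S(S(S(add(Z, mul(SZ, add(add(Z, SSZ), SZ))))))
  →9  S(S(S(mul(SZ, add(add(Z, SSZ), SZ)))))
  →10  S(S(S(add(add(add(Z, SSZ), SZ), mul(Z, add(add(Z, SSZ), SZ))))))
  →11  S(S(S(add(add(SSZ, SZ), mul(Z, add(add(Z, SSZ), SZ))))))
  →12  S(S(S(add(S(add(SZ, SZ)), mul(Z, add(add(Z, SSZ), SZ))))))
  →13  S(S(S(S(add(add(SZ, SZ), mul(Z, add(add(Z, SSZ), SZ)))))))
  →14  S(S(S(S(add(S(add(Z, SZ)), mul(Z, add(add(Z, SSZ), SZ)))))))
  →15  S(S(S(S(S(add(add(Z, SZ), mul(Z, add(add(Z, SSZ), SZ))))))))
  →16  S(S(S(S(S(add(SZ, mul(Z, add(add(Z, SSZ), SZ))))))))
  →17  S(S(S(S(S(S(add(Z, mul(Z, add(add(Z, SSZ), SZ)))))))))
  →18  S(S(S(S(S(S(mul(Z, add(add(Z, SSZ), SZ))))))))
  →19  S^6(Z)

Answer: SAME — A ⇓ S^6(Z), B ⇓ S^6(Z)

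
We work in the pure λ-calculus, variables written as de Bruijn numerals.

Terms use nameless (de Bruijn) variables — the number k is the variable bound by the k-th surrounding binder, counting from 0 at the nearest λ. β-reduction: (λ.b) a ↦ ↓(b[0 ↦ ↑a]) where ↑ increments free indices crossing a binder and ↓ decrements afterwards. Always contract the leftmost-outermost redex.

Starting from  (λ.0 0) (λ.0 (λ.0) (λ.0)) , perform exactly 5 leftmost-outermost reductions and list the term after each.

  start: (λ.0 0) (λ.0 (λ.0) (λ.0))
  step 1: (λ.0 (λ.0) (λ.0)) (λ.0 (λ.0) (λ.0))
  step 2: (λ.0 (λ.0) (λ.0)) (λ.0) (λ.0)
  step 3: (λ.0) (λ.0) (λ.0) (λ.0)
  step 4: (λ.0) (λ.0) (λ.0)
  step 5: (λ.0) (λ.0)

Answer: after 5 steps: (λ.0) (λ.0)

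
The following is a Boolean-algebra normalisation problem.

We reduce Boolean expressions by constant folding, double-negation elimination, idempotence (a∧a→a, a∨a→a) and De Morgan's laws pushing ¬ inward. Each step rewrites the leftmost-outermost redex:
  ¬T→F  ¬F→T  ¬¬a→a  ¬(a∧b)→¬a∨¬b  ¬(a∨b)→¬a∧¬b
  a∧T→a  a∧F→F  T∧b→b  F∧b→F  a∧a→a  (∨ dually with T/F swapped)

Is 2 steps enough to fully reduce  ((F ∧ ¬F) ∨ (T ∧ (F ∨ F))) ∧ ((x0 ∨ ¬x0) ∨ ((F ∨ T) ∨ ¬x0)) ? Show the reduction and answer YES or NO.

  start: ((F ∧ ¬F) ∨ (T ∧ (F ∨ F))) ∧ ((x0 ∨ ¬x0) ∨ ((F ∨ T) ∨ ¬x0))
  [1] (F ∨ (T ∧ (F ∨ F))) ∧ ((x0 ∨ ¬x0) ∨ ((F ∨ T) ∨ ¬x0))
  [2] (T ∧ (F ∨ F)) ∧ ((x0 ∨ ¬x0) ∨ ((F ∨ T) ∨ ¬x0))

Answer: NO — after 2 steps the term is (T ∧ (F ∨ F)) ∧ ((x0 ∨ ¬x0) ∨ ((F ∨ T) ∨ ¬x0)), not yet normal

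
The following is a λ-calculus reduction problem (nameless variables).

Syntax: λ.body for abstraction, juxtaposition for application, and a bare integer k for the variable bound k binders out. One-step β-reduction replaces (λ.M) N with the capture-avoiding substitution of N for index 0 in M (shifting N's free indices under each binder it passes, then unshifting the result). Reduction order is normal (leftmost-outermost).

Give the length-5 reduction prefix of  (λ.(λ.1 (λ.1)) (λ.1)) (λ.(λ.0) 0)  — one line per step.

  start: (λ.(λ.1 (λ.1)) (λ.1)) (λ.(λ.0) 0)
  [1] (λ.(λ.(λ.0) 0) (λ.1)) (λ.λ.(λ.0) 0)
  [2] (λ.(λ.0) 0) (λ.λ.λ.(λ.0) 0)
  [3] (λ.0) (λ.λ.λ.(λ.0) 0)
  [4] λ.λ.λ.(λ.0) 0
  [5] λ.λ.λ.0

Answer: after 5 steps: λ.λ.λ.0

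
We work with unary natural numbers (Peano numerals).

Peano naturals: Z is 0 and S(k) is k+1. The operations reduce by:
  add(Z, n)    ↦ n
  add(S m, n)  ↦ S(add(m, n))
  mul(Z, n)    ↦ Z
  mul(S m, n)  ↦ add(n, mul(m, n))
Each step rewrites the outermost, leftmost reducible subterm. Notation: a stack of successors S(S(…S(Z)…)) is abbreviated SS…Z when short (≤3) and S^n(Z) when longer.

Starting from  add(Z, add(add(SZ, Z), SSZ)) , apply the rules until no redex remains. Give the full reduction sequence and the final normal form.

  start: add(Z, add(add(SZ, Z), SSZ))
  [1] add(add(SZ, Z), SSZ)
  [2] add(S(add(Z, Z)), SSZ)
  [3] S(add(add(Z, Z), SSZ))
  [4] S(add(Z, SSZ))
  [5] SSSZ

Answer: normal form = SSSZ  (in 5 steps)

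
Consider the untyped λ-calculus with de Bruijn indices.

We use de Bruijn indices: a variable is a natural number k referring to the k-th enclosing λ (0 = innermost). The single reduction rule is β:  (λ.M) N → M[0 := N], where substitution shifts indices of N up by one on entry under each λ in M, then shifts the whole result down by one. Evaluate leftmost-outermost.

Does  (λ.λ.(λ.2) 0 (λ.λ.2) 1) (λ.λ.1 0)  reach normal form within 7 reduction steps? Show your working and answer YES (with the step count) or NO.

  start: (λ.λ.(λ.2) 0 (λ.λ.2) 1) (λ.λ.1 0)
  →1  λ.(λ.λ.λ.1 0) 0 (λ.λ.2) (λ.λ.1 0)
  →2  λ.(λ.λ.1 0) (λ.λ.2) (λ.λ.1 0)
  →3  λ.(λ.(λ.λ.3) 0) (λ.λ.1 0)
  →4  λ.(λ.λ.2) (λ.λ.1 0)
  →5  λ.λ.1

Answer: YES — reaches normal form λ.λ.1 in 5 ≤ 7 steps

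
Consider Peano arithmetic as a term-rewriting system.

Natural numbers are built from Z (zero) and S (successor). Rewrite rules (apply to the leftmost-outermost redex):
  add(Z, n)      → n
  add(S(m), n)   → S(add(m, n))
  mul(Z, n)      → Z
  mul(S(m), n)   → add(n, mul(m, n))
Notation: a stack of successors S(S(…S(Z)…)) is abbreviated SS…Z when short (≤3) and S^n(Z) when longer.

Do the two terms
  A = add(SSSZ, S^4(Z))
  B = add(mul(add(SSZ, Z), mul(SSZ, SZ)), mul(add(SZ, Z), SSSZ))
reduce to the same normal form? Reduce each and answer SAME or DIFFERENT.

Term A:
  start: add(SSSZ, S^4(Z))
  →1  S(add(SSZ, S^4(Z)))
  →2  S(S(add(SZ, S^4(Z))))
  →3  S(S(S(add(Z, S^4(Z)))))
  →4  S^7(Z)

Term B:
  start: add(mul(add(SSZ, Z), mul(SSZ, SZ)), mul(add(SZ, Z), SSSZ))
  →1  add(mul(S(add(SZ, Z)), mul(SSZ, SZ)), mul(add(SZ, Z), SSSZ))
  →2  add(add(mul(SSZ, SZ), mul(add(SZ, Z), mul(SSZ, SZ))), mul(add(SZ, Z), SSSZ))
  →3  add(add(add(SZ, mul(SZ, SZ)), mul(add(SZ, Z), mul(SSZ, SZ))), mul(add(SZ, Z), SSSZ))
  →4  add(add(S(add(Z, mul(SZ, SZ))), mul(add(SZ, Z), mul(SSZ, SZ))), mul(add(SZ, Z), SSSZ))
  →5  add(S(add(add(Z, mul(SZ, SZ)), mul(add(SZ, Z), mul(SSZ, SZ)))), mul(add(SZ, Z), SSSZ))
  →6  S(add(add(add(Z, mul(SZ, SZ)), mul(add(SZ, Z), mul(SSZ, SZ))), mul(add(SZ, Z), SSSZ)))
  →7  S(add(add(mul(SZ, SZ), mul(add(SZ, Z), mul(SSZ, SZ))), mul(add(SZ, Z), SSSZ)))
  →8  S(add(add(add(SZ, mul(Z, SZ)), mul(add(SZ, Z), mul(SSZ, SZ))), mul(add(SZ, Z), SSSZ)))
  →9  S(add(add(S(add(Z, mul(Z, SZ))), mul(add(SZ, Z), mul(SSZ, SZ))), mul(add(SZ, Z), SSSZ)))
  →10  S(add(S(add(add(Z, mul(Z, SZ)), mul(add(SZ, Z), mul(SSZ, SZ)))), mul(add(SZ, Z), SSSZ)))
  →11  S(S(add(add(add(Z, mul(Z, SZ)), mul(add(SZ, Z), mul(SSZ, SZ))), mul(add(SZ, Z), SSSZ))))
  →12  S(S(add(add(mul(Z, SZ), mul(add(SZ, Z), mul(SSZ, SZ))), mul(add(SZ, Z), SSSZ))))
  →13  S(S(add(add(Z, mul(add(SZ, Z), mul(SSZ, SZ))), mul(add(SZ, Z), SSSZ))))
  →14  S(S(add(mul(add(SZ, Z), mul(SSZ, SZ)), mul(add(SZ, Z), SSSZ))))
  →15  S(S(add(mul(S(add(Z, Z)), mul(SSZ, SZ)), mul(add(SZ, Z), SSSZ))))
  →16  S(S(add(add(mul(SSZ, SZ), mul(add(Z, Z), mul(SSZ, SZ))), mul(add(SZ, Z), SSSZ))))
  →17  S(S(add(add(add(SZ, mul(SZ, SZ)), mul(add(Z, Z), mul(SSZ, SZ))), mul(add(SZ, Z), SSSZ))))
  →18  S(S(add(add(S(add(Z, mul(SZ, SZ))), mul(add(Z, Z), mul(SSZ, SZ))), mul(add(SZ, Z), SSSZ))))
  →19  S(S(add(S(add(add(Z, mul(SZ, SZ)), mul(add(Z, Z), mul(SSZ, SZ)))), mul(add(SZ, Z), SSSZ))))
  →20  S(S(S(add(add(add(Z, mul(SZ, SZ)), mul(add(Z, Z), mul(SSZ, SZ))), mul(add(SZ, Z), SSSZ)))))
  →21  S(S(S(add(add(mul(SZ, SZ), mul(add(Z, Z), mul(SSZ, SZ))), mul(add(SZ, Z), SSSZ)))))
  →22  S(S(S(add(add(add(SZ, mul(Z, SZ)), mul(add(Z, Z), mul(SSZ, SZ))), mul(add(SZ, Z), SSSZ)))))
  →23  S(S(S(add(add(S(add(Z, mul(Z, SZ))), mul(add(Z, Z), mul(SSZ, SZ))), mul(add(SZ, Z), SSSZ)))))
  →24  S(S(S(add(S(add(add(Z, mul(Z, SZ)), mul(add(Z, Z), mul(SSZ, SZ)))), mul(add(SZ, Z), SSSZ)))))
  →25  S(S(S(S(add(add(add(Z, mul(Z, SZ)), mul(add(Z, Z), mul(SSZ, SZ))), mul(add(SZ, Z), SSSZ))))))
  →26  S(S(S(S(add(add(mul(Z, SZ), mul(add(Z, Z), mul(SSZ, SZ))), mul(add(SZ, Z), SSSZ))))))
  →27  S(S(S(S(add(add(Z, mul(add(Z, Z), mul(SSZ, SZ))), mul(add(SZ, Z), SSSZ))))))
  →28  S(S(S(S(add(mul(add(Z, Z), mul(SSZ, SZ)), mul(add(SZ, Z), SSSZ))))))
  →29  S(S(S(S(add(mul(Z, mul(SSZ, SZ)), mul(add(SZ, Z), SSSZ))))))
  →30  S(S(S(S(add(Z, mul(add(SZ, Z), SSSZ))))))
  →31  S(S(S(S(mul(add(SZ, Z), SSSZ)))))
  →32  S(S(S(S(mul(S(add(Z, Z)), SSSZ)))))
  →33  S(S(S(S(add(SSSZ, mul(add(Z, Z), SSSZ))))))
  →34  S(S(S(S(S(add(SSZ, mul(add(Z, Z), SSSZ)))))))
  →35  S(S(S(S(S(S(add(SZ, mul(add(Z, Z), SSSZ))))))))
  →36  S(S(S(S(S(S(S(add(Z, mul(add(Z, Z), SSSZ)))))))))
  →37  S(S(S(S(S(S(S(mul(add(Z, Z), SSSZ))))))))
  →38  S(S(S(S(S(S(S(mul(Z, SSSZ))))))))
  →39  S^7(Z)

Answer: SAME — A ⇓ S^7(Z), B ⇓ S^7(Z)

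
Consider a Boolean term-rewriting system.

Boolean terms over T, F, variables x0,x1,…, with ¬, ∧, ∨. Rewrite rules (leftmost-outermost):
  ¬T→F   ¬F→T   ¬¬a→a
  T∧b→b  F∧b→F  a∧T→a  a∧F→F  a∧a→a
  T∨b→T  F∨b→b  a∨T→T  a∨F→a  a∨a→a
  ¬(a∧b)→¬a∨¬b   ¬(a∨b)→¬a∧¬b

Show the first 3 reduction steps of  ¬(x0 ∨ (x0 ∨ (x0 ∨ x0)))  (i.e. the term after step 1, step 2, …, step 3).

  start: ¬(x0 ∨ (x0 ∨ (x0 ∨ x0)))
  →1  ¬x0 ∧ ¬(x0 ∨ (x0 ∨ x0))
  →2  ¬x0 ∧ (¬x0 ∧ ¬(x0 ∨ x0))
  →3  ¬x0 ∧ (¬x0 ∧ (¬x0 ∧ ¬x0))

Answer: after 3 steps: ¬x0 ∧ (¬x0 ∧ (¬x0 ∧ ¬x0))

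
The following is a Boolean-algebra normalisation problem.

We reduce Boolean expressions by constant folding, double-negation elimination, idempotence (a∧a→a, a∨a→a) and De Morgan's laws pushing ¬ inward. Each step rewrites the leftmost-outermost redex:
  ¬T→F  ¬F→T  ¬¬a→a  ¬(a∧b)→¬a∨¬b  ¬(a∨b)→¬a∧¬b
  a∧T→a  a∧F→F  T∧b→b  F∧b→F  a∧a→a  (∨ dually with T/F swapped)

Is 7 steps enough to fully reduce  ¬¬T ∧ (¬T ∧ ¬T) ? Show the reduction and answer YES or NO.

  start: ¬¬T ∧ (¬T ∧ ¬T)
  step 1: T ∧ (¬T ∧ ¬T)
  step 2: ¬T ∧ ¬T
  step 3: ¬T
  step 4: F

Answer: YES — reaches normal form F in 4 ≤ 7 steps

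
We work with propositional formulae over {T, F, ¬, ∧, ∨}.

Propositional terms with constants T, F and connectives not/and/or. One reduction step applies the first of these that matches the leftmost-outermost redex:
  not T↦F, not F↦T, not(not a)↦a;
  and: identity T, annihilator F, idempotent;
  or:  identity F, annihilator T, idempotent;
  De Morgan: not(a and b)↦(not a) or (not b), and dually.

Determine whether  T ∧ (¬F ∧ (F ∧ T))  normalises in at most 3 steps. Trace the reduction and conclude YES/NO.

Answer: NO — after 3 steps the term is F ∧ T, not yet normal

Working:
  start: T ∧ (¬F ∧ (F ∧ T))
  step 1: ¬F ∧ (F ∧ T)
  step 2: T ∧ (F ∧ T)
  step 3: F ∧ T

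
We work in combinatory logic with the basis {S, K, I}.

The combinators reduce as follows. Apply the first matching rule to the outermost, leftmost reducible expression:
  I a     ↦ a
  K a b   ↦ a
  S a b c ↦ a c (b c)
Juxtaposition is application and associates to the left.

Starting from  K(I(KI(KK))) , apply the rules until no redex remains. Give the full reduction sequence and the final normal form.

  start: K(I(KI(KK)))
  →1  K(KI(KK))
  →2  KI

Answer: normal form = KI  (in 2 steps)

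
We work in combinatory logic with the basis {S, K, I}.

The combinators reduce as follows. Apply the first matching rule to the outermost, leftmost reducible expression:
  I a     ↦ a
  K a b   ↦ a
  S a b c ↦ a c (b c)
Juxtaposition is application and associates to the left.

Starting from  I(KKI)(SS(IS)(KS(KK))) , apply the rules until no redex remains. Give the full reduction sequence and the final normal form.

Answer: normal form = K(SS(SS))  (in 6 steps)

Reduction:
  start: I(KKI)(SS(IS)(KS(KK)))
  step 1: KKI(SS(IS)(KS(KK)))
  step 2: K(SS(IS)(KS(KK)))
  step 3: K(S(KS(KK))(IS(KS(KK))))
  step 4: K(SS(IS(KS(KK))))
  step 5: K(SS(S(KS(KK))))
  step 6: K(SS(SS))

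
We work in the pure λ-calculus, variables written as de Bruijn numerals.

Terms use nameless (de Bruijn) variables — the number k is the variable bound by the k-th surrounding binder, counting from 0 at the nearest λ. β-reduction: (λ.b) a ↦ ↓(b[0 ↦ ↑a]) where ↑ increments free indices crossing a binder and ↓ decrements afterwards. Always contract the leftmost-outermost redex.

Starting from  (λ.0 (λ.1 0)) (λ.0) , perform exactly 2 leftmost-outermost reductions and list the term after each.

  start: (λ.0 (λ.1 0)) (λ.0)
  [1] (λ.0) (λ.(λ.0) 0)
  [2] λ.(λ.0) 0

Answer: after 2 steps: λ.(λ.0) 0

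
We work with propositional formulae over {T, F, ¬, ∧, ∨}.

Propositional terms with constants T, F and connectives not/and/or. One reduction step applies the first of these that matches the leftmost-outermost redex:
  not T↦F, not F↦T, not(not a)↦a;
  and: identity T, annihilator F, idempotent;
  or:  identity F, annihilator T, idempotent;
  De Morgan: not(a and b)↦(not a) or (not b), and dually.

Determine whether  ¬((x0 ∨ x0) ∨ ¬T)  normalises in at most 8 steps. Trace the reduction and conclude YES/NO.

Answer: YES — reaches normal form ¬x0 in 5 ≤ 8 steps

Reduction:
  start: ¬((x0 ∨ x0) ∨ ¬T)
  step 1: ¬(x0 ∨ x0) ∧ ¬¬T
  step 2: (¬x0 ∧ ¬x0) ∧ ¬¬T
  step 3: ¬x0 ∧ ¬¬T
  step 4: ¬x0 ∧ T
  step 5: ¬x0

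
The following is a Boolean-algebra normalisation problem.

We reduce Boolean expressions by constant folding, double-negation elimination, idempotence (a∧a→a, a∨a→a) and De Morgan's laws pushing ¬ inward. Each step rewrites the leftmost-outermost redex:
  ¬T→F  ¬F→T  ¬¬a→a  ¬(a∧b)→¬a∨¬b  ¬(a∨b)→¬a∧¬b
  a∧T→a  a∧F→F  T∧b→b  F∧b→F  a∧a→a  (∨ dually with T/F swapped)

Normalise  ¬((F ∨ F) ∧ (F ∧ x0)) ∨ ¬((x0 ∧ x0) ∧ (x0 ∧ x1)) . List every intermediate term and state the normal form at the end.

  start: ¬((F ∨ F) ∧ (F ∧ x0)) ∨ ¬((x0 ∧ x0) ∧ (x0 ∧ x1))
  [1] (¬(F ∨ F) ∨ ¬(F ∧ x0)) ∨ ¬((x0 ∧ x0) ∧ (x0 ∧ x1))
  [2] ((¬F ∧ ¬F) ∨ ¬(F ∧ x0)) ∨ ¬((x0 ∧ x0) ∧ (x0 ∧ x1))
  [3] (¬F ∨ ¬(F ∧ x0)) ∨ ¬((x0 ∧ x0) ∧ (x0 ∧ x1))
  [4] (T ∨ ¬(F ∧ x0)) ∨ ¬((x0 ∧ x0) ∧ (x0 ∧ x1))
  [5] T ∨ ¬((x0 ∧ x0) ∧ (x0 ∧ x1))
  [6] T

Answer: normal form = T  (in 6 steps)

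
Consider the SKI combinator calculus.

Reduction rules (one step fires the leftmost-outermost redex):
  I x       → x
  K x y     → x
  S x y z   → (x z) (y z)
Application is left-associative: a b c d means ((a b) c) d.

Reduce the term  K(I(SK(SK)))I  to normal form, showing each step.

  start: K(I(SK(SK)))I
  [1] I(SK(SK))
  [2] SK(SK)

Answer: normal form = SK(SK)  (in 2 steps)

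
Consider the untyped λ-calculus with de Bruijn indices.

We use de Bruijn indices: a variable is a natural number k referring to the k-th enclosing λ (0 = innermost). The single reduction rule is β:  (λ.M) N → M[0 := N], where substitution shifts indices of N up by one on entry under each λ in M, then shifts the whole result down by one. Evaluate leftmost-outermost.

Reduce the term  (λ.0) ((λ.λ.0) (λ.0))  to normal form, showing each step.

  start: (λ.0) ((λ.λ.0) (λ.0))
  →1  (λ.λ.0) (λ.0)
  →2  λ.0

Answer: normal form = λ.0  (in 2 steps)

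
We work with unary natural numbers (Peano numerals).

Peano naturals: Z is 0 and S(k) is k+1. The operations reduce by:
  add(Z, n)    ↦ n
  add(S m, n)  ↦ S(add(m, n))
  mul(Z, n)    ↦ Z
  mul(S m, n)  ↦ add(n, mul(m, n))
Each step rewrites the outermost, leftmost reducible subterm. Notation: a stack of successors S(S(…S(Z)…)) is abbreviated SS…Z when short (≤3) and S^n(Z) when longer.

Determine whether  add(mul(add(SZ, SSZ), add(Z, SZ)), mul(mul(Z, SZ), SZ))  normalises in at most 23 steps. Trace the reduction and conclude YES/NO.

Answer: YES — reaches normal form SSSZ in 21 ≤ 23 steps

Working:
  start: add(mul(add(SZ, SSZ), add(Z, SZ)), mul(mul(Z, SZ), SZ))
  step 1: add(mul(S(add(Z, SSZ)), add(Z, SZ)), mul(mul(Z, SZ), SZ))
  step 2: add(add(add(Z, SZ), mul(add(Z, SSZ), add(Z, SZ))), mul(mul(Z, SZ), SZ))
  step 3: add(add(SZ, mul(add(Z, SSZ), add(Z, SZ))), mul(mul(Z, SZ), SZ))
  step 4: add(S(add(Z, mul(add(Z, SSZ), add(Z, SZ)))), mul(mul(Z, SZ), SZ))
  step 5: S(add(add(Z, mul(add(Z, SSZ), add(Z, SZ))), mul(mul(Z, SZ), SZ)))
  step 6: S(add(mul(add(Z, SSZ), add(Z, SZ)), mul(mul(Z, SZ), SZ)))
  step 7: S(add(mul(SSZ, add(Z, SZ)), mul(mul(Z, SZ), SZ)))
  step 8: S(add(add(add(Z, SZ), mul(SZ, add(Z, SZ))), mul(mul(Z, SZ), SZ)))
  step 9: S(add(add(SZ, mul(SZ, add(Z, SZ))), mul(mul(Z, SZ), SZ)))
  step 10: S(add(S(add(Z, mul(SZ, add(Z, SZ)))), mul(mul(Z, SZ), SZ)))
  step 11: S(S(add(add(Z, mul(SZ, add(Z, SZ))), mul(mul(Z, SZ), SZ))))
  step 12: S(S(add(mul(SZ, add(Z, SZ)), mul(mul(Z, SZ), SZ))))
  step 13: S(S(add(add(add(Z, SZ), mul(Z, add(Z, SZ))), mul(mul(Z, SZ), SZ))))
  step 14: S(S(add(add(SZ, mul(Z, add(Z, SZ))), mul(mul(Z, SZ), SZ))))
  step 15: S(S(add(S(add(Z, mul(Z, add(Z, SZ)))), mul(mul(Z, SZ), SZ))))
  step 16: S(S(S(add(add(Z, mul(Z, add(Z, SZ))), mul(mul(Z, SZ), SZ)))))
  step 17: S(S(S(add(mul(Z, add(Z, SZ)), mul(mul(Z, SZ), SZ)))))
  step 18: S(S(S(add(Z, mul(mul(Z, SZ), SZ)))))
  step 19: S(S(S(mul(mul(Z, SZ), SZ))))
  step 20: S(S(S(mul(Z, SZ))))
  step 21: SSSZ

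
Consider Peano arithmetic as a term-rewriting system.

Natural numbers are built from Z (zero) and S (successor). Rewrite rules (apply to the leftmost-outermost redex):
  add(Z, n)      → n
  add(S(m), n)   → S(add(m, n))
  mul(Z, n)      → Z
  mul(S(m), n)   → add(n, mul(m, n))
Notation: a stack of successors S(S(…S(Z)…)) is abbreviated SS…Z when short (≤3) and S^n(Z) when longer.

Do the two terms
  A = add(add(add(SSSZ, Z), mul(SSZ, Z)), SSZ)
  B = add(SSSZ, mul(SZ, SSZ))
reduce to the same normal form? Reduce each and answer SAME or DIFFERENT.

Term A:
  start: add(add(add(SSSZ, Z), mul(SSZ, Z)), SSZ)
  →1  add(add(S(add(SSZ, Z)), mul(SSZ, Z)), SSZ)
  →2  add(S(add(add(SSZ, Z), mul(SSZ, Z))), SSZ)
  →3  S(add(add(add(SSZ, Z), mul(SSZ, Z)), SSZ))
  →4  S(add(add(S(add(SZ, Z)), mul(SSZ, Z)), SSZ))
  →5  S(add(S(add(add(SZ, Z), mul(SSZ, Z))), SSZ))
  →6  S(S(add(add(add(SZ, Z), mul(SSZ, Z)), SSZ)))
  →7  S(S(add(add(S(add(Z, Z)), mul(SSZ, Z)), SSZ)))
  →8  S(S(add(S(add(add(Z, Z), mul(SSZ, Z))), SSZ)))
  →9  S(S(S(add(add(add(Z, Z), mul(SSZ, Z)), SSZ))))
  →10  S(S(S(add(add(Z, mul(SSZ, Z)), SSZ))))
  →11  S(S(S(add(mul(SSZ, Z), SSZ))))
  →12  S(S(S(add(add(Z, mul(SZ, Z)), SSZ))))
  →13  S(S(S(add(mul(SZ, Z), SSZ))))
  →14  S(S(S(add(add(Z, mul(Z, Z)), SSZ))))
  →15  S(S(S(add(mul(Z, Z), SSZ))))
  →16  S(S(S(add(Z, SSZ))))
  →17  S^5(Z)

Term B:
  start: add(SSSZ, mul(SZ, SSZ))
  →1  S(add(SSZ, mul(SZ, SSZ)))
  →2  S(S(add(SZ, mul(SZ, SSZ))))
  →3  S(S(S(add(Z, mul(SZ, SSZ)))))
  →4  S(S(S(mul(SZ, SSZ))))
  →5  S(S(S(add(SSZ, mul(Z, SSZ)))))
  →6  S(S(S(S(add(SZ, mul(Z, SSZ))))))
  →7  S(S(S(S(S(add(Z, mul(Z, SSZ)))))))
  →8  S(S(S(S(S(mul(Z, SSZ))))))
  →9  S^5(Z)

Answer: SAME — A ⇓ S^5(Z), B ⇓ S^5(Z)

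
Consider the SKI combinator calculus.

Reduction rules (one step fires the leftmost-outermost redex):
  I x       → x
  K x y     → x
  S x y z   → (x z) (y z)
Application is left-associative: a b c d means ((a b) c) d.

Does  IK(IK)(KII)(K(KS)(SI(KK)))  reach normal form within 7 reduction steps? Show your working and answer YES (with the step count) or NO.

Answer: YES — reaches normal form K(KS) in 4 ≤ 7 steps

Working:
  start: IK(IK)(KII)(K(KS)(SI(KK)))
  →1  K(IK)(KII)(K(KS)(SI(KK)))
  →2  IK(K(KS)(SI(KK)))
  →3  K(K(KS)(SI(KK)))
  →4  K(KS)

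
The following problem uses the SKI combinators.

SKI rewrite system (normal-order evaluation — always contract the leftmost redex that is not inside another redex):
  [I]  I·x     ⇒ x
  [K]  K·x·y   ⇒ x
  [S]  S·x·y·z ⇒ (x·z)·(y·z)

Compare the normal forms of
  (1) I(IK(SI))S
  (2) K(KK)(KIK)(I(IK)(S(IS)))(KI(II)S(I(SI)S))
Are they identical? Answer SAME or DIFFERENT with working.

Answer: DIFFERENT — A ⇓ SI, B ⇓ K(S(SIS))

Reduction:
Term A:
  start: I(IK(SI))S
  →1  IK(SI)S
  →2  K(SI)S
  →3  SI

Term B:
  start: K(KK)(KIK)(I(IK)(S(IS)))(KI(II)S(I(SI)S))
  →1  KK(I(IK)(S(IS)))(KI(II)S(I(SI)S))
  →2  K(KI(II)S(I(SI)S))
  →3  K(IS(I(SI)S))
  →4  K(S(I(SI)S))
  →5  K(S(SIS))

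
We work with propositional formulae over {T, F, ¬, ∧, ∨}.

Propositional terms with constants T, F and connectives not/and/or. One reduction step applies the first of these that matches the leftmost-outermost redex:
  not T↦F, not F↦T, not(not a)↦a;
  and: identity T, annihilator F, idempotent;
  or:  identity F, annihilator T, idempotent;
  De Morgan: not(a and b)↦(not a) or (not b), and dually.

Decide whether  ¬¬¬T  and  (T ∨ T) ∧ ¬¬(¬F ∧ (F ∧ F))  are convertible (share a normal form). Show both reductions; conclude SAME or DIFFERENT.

Answer: SAME — A ⇓ F, B ⇓ F

Reduction:
Term A:
  start: ¬¬¬T
  [1] ¬T
  [2] F

Term B:
  start: (T ∨ T) ∧ ¬¬(¬F ∧ (F ∧ F))
  [1] T ∧ ¬¬(¬F ∧ (F ∧ F))
  [2] ¬¬(¬F ∧ (F ∧ F))
  [3] ¬F ∧ (F ∧ F)
  [4] T ∧ (F ∧ F)
  [5] F ∧ F
  [6] F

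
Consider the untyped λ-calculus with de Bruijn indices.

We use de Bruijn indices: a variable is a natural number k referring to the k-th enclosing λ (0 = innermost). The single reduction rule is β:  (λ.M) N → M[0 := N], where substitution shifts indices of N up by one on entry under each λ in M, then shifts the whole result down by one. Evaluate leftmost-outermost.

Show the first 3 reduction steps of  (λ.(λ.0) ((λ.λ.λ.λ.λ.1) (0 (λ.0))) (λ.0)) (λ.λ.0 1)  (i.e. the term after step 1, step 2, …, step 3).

Answer: after 3 steps: (λ.λ.λ.λ.1) (λ.0)

Working:
  start: (λ.(λ.0) ((λ.λ.λ.λ.λ.1) (0 (λ.0))) (λ.0)) (λ.λ.0 1)
  step 1: (λ.0) ((λ.λ.λ.λ.λ.1) ((λ.λ.0 1) (λ.0))) (λ.0)
  step 2: (λ.λ.λ.λ.λ.1) ((λ.λ.0 1) (λ.0)) (λ.0)
  step 3: (λ.λ.λ.λ.1) (λ.0)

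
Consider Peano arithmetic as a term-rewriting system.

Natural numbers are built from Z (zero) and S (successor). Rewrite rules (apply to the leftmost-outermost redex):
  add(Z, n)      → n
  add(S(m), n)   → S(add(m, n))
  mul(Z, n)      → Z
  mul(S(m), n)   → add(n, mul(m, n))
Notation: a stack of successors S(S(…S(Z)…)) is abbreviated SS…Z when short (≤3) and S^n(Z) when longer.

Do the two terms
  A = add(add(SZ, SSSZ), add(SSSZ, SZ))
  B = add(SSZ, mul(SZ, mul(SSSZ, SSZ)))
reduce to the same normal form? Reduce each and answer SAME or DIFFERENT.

Term A:
  start: add(add(SZ, SSSZ), add(SSSZ, SZ))
  [1] add(S(add(Z, SSSZ)), add(SSSZ, SZ))
  [2] S(add(add(Z, SSSZ), add(SSSZ, SZ)))
  [3] S(add(SSSZ, add(SSSZ, SZ)))
  [4] S(S(add(SSZ, add(SSSZ, SZ))))
  [5] S(S(S(add(SZ, add(SSSZ, SZ)))))
  [6] S(S(S(S(add(Z, add(SSSZ, SZ))))))
  [7] S(S(S(S(add(SSSZ, SZ)))))
  [8] S(S(S(S(S(add(SSZ, SZ))))))
  [9] S(S(S(S(S(S(add(SZ, SZ)))))))
  [10] S(S(S(S(S(S(S(add(Z, SZ))))))))
  [11] S^8(Z)

Term B:
  start: add(SSZ, mul(SZ, mul(SSSZ, SSZ)))
  [1] S(add(SZ, mul(SZ, mul(SSSZ, SSZ))))
  [2] S(S(add(Z, mul(SZ, mul(SSSZ, SSZ)))))
  [3] S(S(mul(SZ, mul(SSSZ, SSZ))))
  [4] S(S(add(mul(SSSZ, SSZ), mul(Z, mul(SSSZ, SSZ)))))
  [5] S(S(add(add(SSZ, mul(SSZ, SSZ)), mul(Z, mul(SSSZ, SSZ)))))
  [6] S(S(add(S(add(SZ, mul(SSZ, SSZ))), mul(Z, mul(SSSZ, SSZ)))))
  [7] S(S(S(add(add(SZ, mul(SSZ, SSZ)), mul(Z, mul(SSSZ, SSZ))))))
  [8] S(S(S(add(S(add(Z, mul(SSZ, SSZ))), mul(Z, mul(SSSZ, SSZ))))))
  [9] S(S(S(S(add(add(Z, mul(SSZ, SSZ)), mul(Z, mul(SSSZ, SSZ)))))))
  [10] S(S(S(S(add(mul(SSZ, SSZ), mul(Z, mul(SSSZ, SSZ)))))))
  [11] S(S(S(S(add(add(SSZ, mul(SZ, SSZ)), mul(Z, mul(SSSZ, SSZ)))))))
  [12] S(S(S(S(add(S(add(SZ, mul(SZ, SSZ))), mul(Z, mul(SSSZ, SSZ)))))))
  [13] S(S(S(S(S(add(add(SZ, mul(SZ, SSZ)), mul(Z, mul(SSSZ, SSZ))))))))
  [14] S(S(S(S(S(add(S(add(Z, mul(SZ, SSZ))), mul(Z, mul(SSSZ, SSZ))))))))
  [15] S(S(S(S(S(S(add(add(Z, mul(SZ, SSZ)), mul(Z, mul(SSSZ, SSZ)))))))))
  [16] S(S(S(S(S(S(add(mul(SZ, SSZ), mul(Z, mul(SSSZ, SSZ)))))))))
  [17] S(S(S(S(S(S(add(add(SSZ, mul(Z, SSZ)), mul(Z, mul(SSSZ, SSZ)))))))))
  [18] S(S(S(S(S(S(add(S(add(SZ, mul(Z, SSZ))), mul(Z, mul(SSSZ, SSZ)))))))))
  [19] S(S(S(S(S(S(S(add(add(SZ, mul(Z, SSZ)), mul(Z, mul(SSSZ, SSZ))))))))))
  [20] S(S(S(S(S(S(S(add(S(add(Z, mul(Z, SSZ))), mul(Z, mul(SSSZ, SSZ))))))))))
  [21] S(S(S(S(S(S(S(S(add(add(Z, mul(Z, SSZ)), mul(Z, mul(SSSZ, SSZ)))))))))))
  [22] S(S(S(S(S(S(S(S(add(mul(Z, SSZ), mul(Z, mul(SSSZ, SSZ)))))))))))
  [23] S(S(S(S(S(S(S(S(add(Z, mul(Z, mul(SSSZ, SSZ)))))))))))
  [24] S(S(S(S(S(S(S(S(mul(Z, mul(SSSZ, SSZ))))))))))
  [25] S^8(Z)

Answer: SAME — A ⇓ S^8(Z), B ⇓ S^8(Z)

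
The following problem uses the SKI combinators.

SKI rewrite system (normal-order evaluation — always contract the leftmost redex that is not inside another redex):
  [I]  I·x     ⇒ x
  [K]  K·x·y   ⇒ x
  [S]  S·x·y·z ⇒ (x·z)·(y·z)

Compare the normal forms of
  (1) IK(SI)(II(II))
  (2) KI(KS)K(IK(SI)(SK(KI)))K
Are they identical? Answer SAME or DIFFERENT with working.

Answer: SAME — A ⇓ SI, B ⇓ SI

Working:
Term A:
  start: IK(SI)(II(II))
  →1  K(SI)(II(II))
  →2  SI

Term B:
  start: KI(KS)K(IK(SI)(SK(KI)))K
  →1  IK(IK(SI)(SK(KI)))K
  →2  K(IK(SI)(SK(KI)))K
  →3  IK(SI)(SK(KI))
  →4  K(SI)(SK(KI))
  →5  SI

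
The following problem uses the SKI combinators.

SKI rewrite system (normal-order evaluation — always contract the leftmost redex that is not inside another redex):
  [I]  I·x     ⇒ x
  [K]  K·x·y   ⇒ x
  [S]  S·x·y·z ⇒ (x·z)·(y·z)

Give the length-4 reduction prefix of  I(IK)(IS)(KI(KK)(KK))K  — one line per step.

Answer: after 4 steps: SK

Reduction:
  start: I(IK)(IS)(KI(KK)(KK))K
  [1] IK(IS)(KI(KK)(KK))K
  [2] K(IS)(KI(KK)(KK))K
  [3] ISK
  [4] SK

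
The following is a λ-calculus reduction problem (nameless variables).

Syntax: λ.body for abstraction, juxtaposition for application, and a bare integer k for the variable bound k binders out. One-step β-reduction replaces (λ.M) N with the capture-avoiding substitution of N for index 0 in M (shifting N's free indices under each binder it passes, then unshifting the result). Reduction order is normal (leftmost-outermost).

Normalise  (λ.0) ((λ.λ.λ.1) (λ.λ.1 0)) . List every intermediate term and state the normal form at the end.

  start: (λ.0) ((λ.λ.λ.1) (λ.λ.1 0))
  [1] (λ.λ.λ.1) (λ.λ.1 0)
  [2] λ.λ.1

Answer: normal form = λ.λ.1  (in 2 steps)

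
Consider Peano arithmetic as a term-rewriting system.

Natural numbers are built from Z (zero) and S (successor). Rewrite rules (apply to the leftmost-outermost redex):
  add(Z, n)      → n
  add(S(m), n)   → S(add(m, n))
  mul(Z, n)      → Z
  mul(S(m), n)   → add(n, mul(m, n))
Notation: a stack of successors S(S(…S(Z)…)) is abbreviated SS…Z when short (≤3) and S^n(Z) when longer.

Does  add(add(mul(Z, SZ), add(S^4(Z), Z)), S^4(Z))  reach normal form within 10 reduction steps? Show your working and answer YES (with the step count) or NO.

  start: add(add(mul(Z, SZ), add(S^4(Z), Z)), S^4(Z))
  step 1: add(add(Z, add(S^4(Z), Z)), S^4(Z))
  step 2: add(add(S^4(Z), Z), S^4(Z))
  step 3: add(S(add(SSSZ, Z)), S^4(Z))
  step 4: S(add(add(SSSZ, Z), S^4(Z)))
  step 5: S(add(S(add(SSZ, Z)), S^4(Z)))
  step 6: S(S(add(add(SSZ, Z), S^4(Z))))
  step 7: S(S(add(S(add(SZ, Z)), S^4(Z))))
  step 8: S(S(S(add(add(SZ, Z), S^4(Z)))))
  step 9: S(S(S(add(S(add(Z, Z)), S^4(Z)))))
  step 10: S(S(S(S(add(add(Z, Z), S^4(Z))))))

Answer: NO — after 10 steps the term is S(S(S(S(add(add(Z, Z), S^4(Z)))))), not yet normal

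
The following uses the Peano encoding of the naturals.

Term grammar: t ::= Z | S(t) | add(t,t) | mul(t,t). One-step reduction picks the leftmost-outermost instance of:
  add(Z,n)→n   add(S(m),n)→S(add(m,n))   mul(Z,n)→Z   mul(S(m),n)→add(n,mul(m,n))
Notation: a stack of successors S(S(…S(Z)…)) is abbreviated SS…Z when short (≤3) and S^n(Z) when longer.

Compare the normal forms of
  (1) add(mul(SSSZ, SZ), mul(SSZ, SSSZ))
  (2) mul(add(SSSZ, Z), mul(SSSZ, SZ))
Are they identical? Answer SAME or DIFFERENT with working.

Term A:
  start: add(mul(SSSZ, SZ), mul(SSZ, SSSZ))
  step 1: add(add(SZ, mul(SSZ, SZ)), mul(SSZ, SSSZ))
  step 2: add(S(add(Z, mul(SSZ, SZ))), mul(SSZ, SSSZ))
  step 3: S(add(add(Z, mul(SSZ, SZ)), mul(SSZ, SSSZ)))
  step 4: S(add(mul(SSZ, SZ), mul(SSZ, SSSZ)))
  step 5: S(add(add(SZ, mul(SZ, SZ)), mul(SSZ, SSSZ)))
  step 6: S(add(S(add(Z, mul(SZ, SZ))), mul(SSZ, SSSZ)))
  step 7: S(S(add(add(Z, mul(SZ, SZ)), mul(SSZ, SSSZ))))
  step 8: S(S(add(mul(SZ, SZ), mul(SSZ, SSSZ))))
  step 9: S(S(add(add(SZ, mul(Z, SZ)), mul(SSZ, SSSZ))))
  step 10: S(S(add(S(add(Z, mul(Z, SZ))), mul(SSZ, SSSZ))))
  step 11: S(S(S(add(add(Z, mul(Z, SZ)), mul(SSZ, SSSZ)))))
  step 12: S(S(S(add(mul(Z, SZ), mul(SSZ, SSSZ)))))
  step 13: S(S(S(add(Z, mul(SSZ, SSSZ)))))
  step 14: S(S(S(mul(SSZ, SSSZ))))
  step 15: S(S(S(add(SSSZ, mul(SZ, SSSZ)))))
  step 16: S(S(S(S(add(SSZ, mul(SZ, SSSZ))))))
  step 17: S(S(S(S(S(add(SZ, mul(SZ, SSSZ)))))))
  step 18: S(S(S(S(S(S(add(Z, mul(SZ, SSSZ))))))))
  step 19: S(S(S(S(S(S(mul(SZ, SSSZ)))))))
  step 20: S(S(S(S(S(S(add(SSSZ, mul(Z, SSSZ))))))))
  step 21: S(S(S(S(S(S(S(add(SSZ, mul(Z, SSSZ)))))))))
  step 22: S(S(S(S(S(S(S(S(add(SZ, mul(Z, SSSZ))))))))))
  step 23: S(S(S(S(S(S(S(S(S(add(Z, mul(Z, SSSZ)))))))))))
  step 24: S(S(S(S(S(S(S(S(S(mul(Z, SSSZ))))))))))
  step 25: S^9(Z)

Term B:
  start: mul(add(SSSZ, Z), mul(SSSZ, SZ))
  step 1: mul(S(add(SSZ, Z)), mul(SSSZ, SZ))
  step 2: add(mul(SSSZ, SZ), mul(add(SSZ, Z), mul(SSSZ, SZ)))
  step 3: add(add(SZ, mul(SSZ, SZ)), mul(add(SSZ, Z), mul(SSSZ, SZ)))
  step 4: add(S(add(Z, mul(SSZ, SZ))), mul(add(SSZ, Z), mul(SSSZ, SZ)))
  step 5: S(add(add(Z, mul(SSZ, SZ)), mul(add(SSZ, Z), mul(SSSZ, SZ))))
  step 6: S(add(mul(SSZ, SZ), mul(add(SSZ, Z), mul(SSSZ, SZ))))
  step 7: S(add(add(SZ, mul(SZ, SZ)), mul(add(SSZ, Z), mul(SSSZ, SZ))))
  step 8: S(add(S(add(Z, mul(SZ, SZ))), mul(add(SSZ, Z), mul(SSSZ, SZ))))
  step 9: S(S(add(add(Z, mul(SZ, SZ)), mul(add(SSZ, Z), mul(SSSZ, SZ)))))
  step 10: S(S(add(mul(SZ, SZ), mul(add(SSZ, Z), mul(SSSZ, SZ)))))
  step 11: S(S(add(add(SZ, mul(Z, SZ)), mul(add(SSZ, Z), mul(SSSZ, SZ)))))
  step 12: S(S(add(S(add(Z, mul(Z, SZ))), mul(add(SSZ, Z), mul(SSSZ, SZ)))))
  step 13: S(S(S(add(add(Z, mul(Z, SZ)), mul(add(SSZ, Z), mul(SSSZ, SZ))))))
  step 14: S(S(S(add(mul(Z, SZ), mul(add(SSZ, Z), mul(SSSZ, SZ))))))
  step 15: S(S(S(add(Z, mul(add(SSZ, Z), mul(SSSZ, SZ))))))
  step 16: S(S(S(mul(add(SSZ, Z), mul(SSSZ, SZ)))))
  step 17: S(S(S(mul(S(add(SZ, Z)), mul(SSSZ, SZ)))))
  step 18: S(S(S(add(mul(SSSZ, SZ), mul(add(SZ, Z), mul(SSSZ, SZ))))))
  step 19: S(S(S(add(add(SZ, mul(SSZ, SZ)), mul(add(SZ, Z), mul(SSSZ, SZ))))))
  step 20: S(S(S(add(S(add(Z, mul(SSZ, SZ))), mul(add(SZ, Z), mul(SSSZ, SZ))))))
  step 21: S(S(S(S(add(add(Z, mul(SSZ, SZ)), mul(add(SZ, Z), mul(SSSZ, SZ)))))))
  step 22: S(S(S(S(add(mul(SSZ, SZ), mul(add(SZ, Z), mul(SSSZ, SZ)))))))
  step 23: S(S(S(S(add(add(SZ, mul(SZ, SZ)), mul(add(SZ, Z), mul(SSSZ, SZ)))))))
  step 24: S(S(S(S(add(S(add(Z, mul(SZ, SZ))), mul(add(SZ, Z), mul(SSSZ, SZ)))))))
  step 25: S(S(S(S(S(add(add(Z, mul(SZ, SZ)), mul(add(SZ, Z), mul(SSSZ, SZ))))))))
  step 26: S(S(S(S(S(add(mul(SZ, SZ), mul(add(SZ, Z), mul(SSSZ, SZ))))))))
  step 27: S(S(S(S(S(add(add(SZ, mul(Z, SZ)), mul(add(SZ, Z), mul(SSSZ, SZ))))))))
  step 28: S(S(S(S(S(add(S(add(Z, mul(Z, SZ))), mul(add(SZ, Z), mul(SSSZ, SZ))))))))
  step 29: S(S(S(S(S(S(add(add(Z, mul(Z, SZ)), mul(add(SZ, Z), mul(SSSZ, SZ)))))))))
  step 30: S(S(S(S(S(S(add(mul(Z, SZ), mul(add(SZ, Z), mul(SSSZ, SZ)))))))))
  step 31: S(S(S(S(S(S(add(Z, mul(add(SZ, Z), mul(SSSZ, SZ)))))))))
  step 32: S(S(S(S(S(S(mul(add(SZ, Z), mul(SSSZ, SZ))))))))
  step 33: S(S(S(S(S(S(mul(S(add(Z, Z)), mul(SSSZ, SZ))))))))
  step 34: S(S(S(S(S(S(add(mul(SSSZ, SZ), mul(add(Z, Z), mul(SSSZ, SZ)))))))))
  step 35: S(S(S(S(S(S(add(add(SZ, mul(SSZ, SZ)), mul(add(Z, Z), mul(SSSZ, SZ)))))))))
  step 36: S(S(S(S(S(S(add(S(add(Z, mul(SSZ, SZ))), mul(add(Z, Z), mul(SSSZ, SZ)))))))))
  step 37: S(S(S(S(S(S(S(add(add(Z, mul(SSZ, SZ)), mul(add(Z, Z), mul(SSSZ, SZ))))))))))
  step 38: S(S(S(S(S(S(S(add(mul(SSZ, SZ), mul(add(Z, Z), mul(SSSZ, SZ))))))))))
  step 39: S(S(S(S(S(S(S(add(add(SZ, mul(SZ, SZ)), mul(add(Z, Z), mul(SSSZ, SZ))))))))))
  step 40: S(S(S(S(S(S(S(add(S(add(Z, mul(SZ, SZ))), mul(add(Z, Z), mul(SSSZ, SZ))))))))))
  step 41: S(S(S(S(S(S(S(S(add(add(Z, mul(SZ, SZ)), mul(add(Z, Z), mul(SSSZ, SZ)))))))))))
  step 42: S(S(S(S(S(S(S(S(add(mul(SZ, SZ), mul(add(Z, Z), mul(SSSZ, SZ)))))))))))
  step 43: S(S(S(S(S(S(S(S(add(add(SZ, mul(Z, SZ)), mul(add(Z, Z), mul(SSSZ, SZ)))))))))))
  step 44: S(S(S(S(S(S(S(S(add(S(add(Z, mul(Z, SZ))), mul(add(Z, Z), mul(SSSZ, SZ)))))))))))
  step 45: S(S(S(S(S(S(S(S(S(add(add(Z, mul(Z, SZ)), mul(add(Z, Z), mul(SSSZ, SZ))))))))))))
  step 46: S(S(S(S(S(S(S(S(S(add(mul(Z, SZ), mul(add(Z, Z), mul(SSSZ, SZ))))))))))))
  step 47: S(S(S(S(S(S(S(S(S(add(Z, mul(add(Z, Z), mul(SSSZ, SZ))))))))))))
  step 48: S(S(S(S(S(S(S(S(S(mul(add(Z, Z), mul(SSSZ, SZ)))))))))))
  step 49: S(S(S(S(S(S(S(S(S(mul(Z, mul(SSSZ, SZ)))))))))))
  step 50: S^9(Z)

Answer: SAME — A ⇓ S^9(Z), B ⇓ S^9(Z)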